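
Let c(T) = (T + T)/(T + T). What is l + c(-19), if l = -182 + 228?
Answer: 47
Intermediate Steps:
c(T) = 1 (c(T) = (2*T)/((2*T)) = (2*T)*(1/(2*T)) = 1)
l = 46
l + c(-19) = 46 + 1 = 47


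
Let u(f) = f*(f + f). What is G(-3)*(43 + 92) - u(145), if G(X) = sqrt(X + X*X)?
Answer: -42050 + 135*sqrt(6) ≈ -41719.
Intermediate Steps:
G(X) = sqrt(X + X**2)
u(f) = 2*f**2 (u(f) = f*(2*f) = 2*f**2)
G(-3)*(43 + 92) - u(145) = sqrt(-3*(1 - 3))*(43 + 92) - 2*145**2 = sqrt(-3*(-2))*135 - 2*21025 = sqrt(6)*135 - 1*42050 = 135*sqrt(6) - 42050 = -42050 + 135*sqrt(6)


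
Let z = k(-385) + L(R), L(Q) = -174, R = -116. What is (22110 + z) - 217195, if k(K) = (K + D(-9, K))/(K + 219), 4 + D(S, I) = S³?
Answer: -16205938/83 ≈ -1.9525e+5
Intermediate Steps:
D(S, I) = -4 + S³
k(K) = (-733 + K)/(219 + K) (k(K) = (K + (-4 + (-9)³))/(K + 219) = (K + (-4 - 729))/(219 + K) = (K - 733)/(219 + K) = (-733 + K)/(219 + K))
z = -13883/83 (z = (-733 - 385)/(219 - 385) - 174 = -1118/(-166) - 174 = -1/166*(-1118) - 174 = 559/83 - 174 = -13883/83 ≈ -167.27)
(22110 + z) - 217195 = (22110 - 13883/83) - 217195 = 1821247/83 - 217195 = -16205938/83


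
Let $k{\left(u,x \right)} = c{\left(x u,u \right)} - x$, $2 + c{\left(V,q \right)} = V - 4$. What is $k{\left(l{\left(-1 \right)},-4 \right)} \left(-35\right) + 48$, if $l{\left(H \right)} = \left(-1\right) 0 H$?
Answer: $118$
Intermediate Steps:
$l{\left(H \right)} = 0$ ($l{\left(H \right)} = 0 H = 0$)
$c{\left(V,q \right)} = -6 + V$ ($c{\left(V,q \right)} = -2 + \left(V - 4\right) = -2 + \left(-4 + V\right) = -6 + V$)
$k{\left(u,x \right)} = -6 - x + u x$ ($k{\left(u,x \right)} = \left(-6 + x u\right) - x = \left(-6 + u x\right) - x = -6 - x + u x$)
$k{\left(l{\left(-1 \right)},-4 \right)} \left(-35\right) + 48 = \left(-6 - -4 + 0 \left(-4\right)\right) \left(-35\right) + 48 = \left(-6 + 4 + 0\right) \left(-35\right) + 48 = \left(-2\right) \left(-35\right) + 48 = 70 + 48 = 118$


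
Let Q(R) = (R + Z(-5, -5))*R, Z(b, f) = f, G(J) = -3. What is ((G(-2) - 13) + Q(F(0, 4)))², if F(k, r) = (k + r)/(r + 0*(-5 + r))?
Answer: 400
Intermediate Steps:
F(k, r) = (k + r)/r (F(k, r) = (k + r)/(r + 0) = (k + r)/r)
Q(R) = R*(-5 + R) (Q(R) = (R - 5)*R = (-5 + R)*R = R*(-5 + R))
((G(-2) - 13) + Q(F(0, 4)))² = ((-3 - 13) + ((0 + 4)/4)*(-5 + (0 + 4)/4))² = (-16 + ((¼)*4)*(-5 + (¼)*4))² = (-16 + 1*(-5 + 1))² = (-16 + 1*(-4))² = (-16 - 4)² = (-20)² = 400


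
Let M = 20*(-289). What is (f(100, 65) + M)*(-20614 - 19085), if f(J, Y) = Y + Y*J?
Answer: -31163715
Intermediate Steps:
f(J, Y) = Y + J*Y
M = -5780
(f(100, 65) + M)*(-20614 - 19085) = (65*(1 + 100) - 5780)*(-20614 - 19085) = (65*101 - 5780)*(-39699) = (6565 - 5780)*(-39699) = 785*(-39699) = -31163715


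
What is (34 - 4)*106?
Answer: 3180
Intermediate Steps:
(34 - 4)*106 = 30*106 = 3180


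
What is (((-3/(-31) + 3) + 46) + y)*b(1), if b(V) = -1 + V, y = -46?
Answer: 0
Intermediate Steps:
(((-3/(-31) + 3) + 46) + y)*b(1) = (((-3/(-31) + 3) + 46) - 46)*(-1 + 1) = (((-3*(-1/31) + 3) + 46) - 46)*0 = (((3/31 + 3) + 46) - 46)*0 = ((96/31 + 46) - 46)*0 = (1522/31 - 46)*0 = (96/31)*0 = 0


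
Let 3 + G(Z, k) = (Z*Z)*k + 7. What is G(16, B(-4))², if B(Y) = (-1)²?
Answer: 67600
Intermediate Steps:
B(Y) = 1
G(Z, k) = 4 + k*Z² (G(Z, k) = -3 + ((Z*Z)*k + 7) = -3 + (Z²*k + 7) = -3 + (k*Z² + 7) = -3 + (7 + k*Z²) = 4 + k*Z²)
G(16, B(-4))² = (4 + 1*16²)² = (4 + 1*256)² = (4 + 256)² = 260² = 67600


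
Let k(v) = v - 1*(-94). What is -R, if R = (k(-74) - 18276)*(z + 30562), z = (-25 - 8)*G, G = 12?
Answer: 550710496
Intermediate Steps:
z = -396 (z = (-25 - 8)*12 = -33*12 = -396)
k(v) = 94 + v (k(v) = v + 94 = 94 + v)
R = -550710496 (R = ((94 - 74) - 18276)*(-396 + 30562) = (20 - 18276)*30166 = -18256*30166 = -550710496)
-R = -1*(-550710496) = 550710496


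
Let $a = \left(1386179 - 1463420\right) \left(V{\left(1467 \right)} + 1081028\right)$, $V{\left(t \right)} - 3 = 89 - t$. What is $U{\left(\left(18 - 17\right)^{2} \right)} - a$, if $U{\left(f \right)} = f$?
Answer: $83393477374$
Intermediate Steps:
$V{\left(t \right)} = 92 - t$ ($V{\left(t \right)} = 3 - \left(-89 + t\right) = 92 - t$)
$a = -83393477373$ ($a = \left(1386179 - 1463420\right) \left(\left(92 - 1467\right) + 1081028\right) = - 77241 \left(\left(92 - 1467\right) + 1081028\right) = - 77241 \left(-1375 + 1081028\right) = \left(-77241\right) 1079653 = -83393477373$)
$U{\left(\left(18 - 17\right)^{2} \right)} - a = \left(18 - 17\right)^{2} - -83393477373 = 1^{2} + 83393477373 = 1 + 83393477373 = 83393477374$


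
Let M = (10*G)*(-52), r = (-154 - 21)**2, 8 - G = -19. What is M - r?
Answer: -44665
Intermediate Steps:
G = 27 (G = 8 - 1*(-19) = 8 + 19 = 27)
r = 30625 (r = (-175)**2 = 30625)
M = -14040 (M = (10*27)*(-52) = 270*(-52) = -14040)
M - r = -14040 - 1*30625 = -14040 - 30625 = -44665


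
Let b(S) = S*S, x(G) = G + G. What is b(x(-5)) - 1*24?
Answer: 76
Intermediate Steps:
x(G) = 2*G
b(S) = S²
b(x(-5)) - 1*24 = (2*(-5))² - 1*24 = (-10)² - 24 = 100 - 24 = 76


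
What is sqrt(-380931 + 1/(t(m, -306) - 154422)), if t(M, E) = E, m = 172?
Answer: I*sqrt(253327093223162)/25788 ≈ 617.2*I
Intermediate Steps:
sqrt(-380931 + 1/(t(m, -306) - 154422)) = sqrt(-380931 + 1/(-306 - 154422)) = sqrt(-380931 + 1/(-154728)) = sqrt(-380931 - 1/154728) = sqrt(-58940691769/154728) = I*sqrt(253327093223162)/25788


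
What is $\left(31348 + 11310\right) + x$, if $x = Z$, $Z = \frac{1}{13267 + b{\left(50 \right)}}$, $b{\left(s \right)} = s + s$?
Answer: $\frac{570209487}{13367} \approx 42658.0$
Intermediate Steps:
$b{\left(s \right)} = 2 s$
$Z = \frac{1}{13367}$ ($Z = \frac{1}{13267 + 2 \cdot 50} = \frac{1}{13267 + 100} = \frac{1}{13367} \approx 7.4811 \cdot 10^{-5}$)
$x = \frac{1}{13367} \approx 7.4811 \cdot 10^{-5}$
$\left(31348 + 11310\right) + x = \left(31348 + 11310\right) + \frac{1}{13367} = 42658 + \frac{1}{13367} = \frac{570209487}{13367}$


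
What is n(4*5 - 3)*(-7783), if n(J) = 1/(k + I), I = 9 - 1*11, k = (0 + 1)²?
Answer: 7783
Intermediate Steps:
k = 1 (k = 1² = 1)
I = -2 (I = 9 - 11 = -2)
n(J) = -1 (n(J) = 1/(1 - 2) = 1/(-1) = -1)
n(4*5 - 3)*(-7783) = -1*(-7783) = 7783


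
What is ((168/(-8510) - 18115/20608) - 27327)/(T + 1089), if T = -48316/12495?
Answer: -37194783097143/1476926321792 ≈ -25.184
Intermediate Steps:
T = -48316/12495 (T = -48316*1/12495 = -48316/12495 ≈ -3.8668)
((168/(-8510) - 18115/20608) - 27327)/(T + 1089) = ((168/(-8510) - 18115/20608) - 27327)/(-48316/12495 + 1089) = ((168*(-1/8510) - 18115*1/20608) - 27327)/(13558739/12495) = ((-84/4255 - 18115/20608) - 27327)*(12495/13558739) = (-3426539/3812480 - 27327)*(12495/13558739) = -104187067499/3812480*12495/13558739 = -37194783097143/1476926321792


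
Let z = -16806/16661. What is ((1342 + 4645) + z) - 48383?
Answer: -706376562/16661 ≈ -42397.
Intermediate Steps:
z = -16806/16661 (z = -16806*1/16661 = -16806/16661 ≈ -1.0087)
((1342 + 4645) + z) - 48383 = ((1342 + 4645) - 16806/16661) - 48383 = (5987 - 16806/16661) - 48383 = 99732601/16661 - 48383 = -706376562/16661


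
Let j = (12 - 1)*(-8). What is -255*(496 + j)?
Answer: -104040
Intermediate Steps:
j = -88 (j = 11*(-8) = -88)
-255*(496 + j) = -255*(496 - 88) = -255*408 = -104040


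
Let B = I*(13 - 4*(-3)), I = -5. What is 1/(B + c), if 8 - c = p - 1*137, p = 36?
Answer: -1/16 ≈ -0.062500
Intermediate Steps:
c = 109 (c = 8 - (36 - 1*137) = 8 - (36 - 137) = 8 - 1*(-101) = 8 + 101 = 109)
B = -125 (B = -5*(13 - 4*(-3)) = -5*(13 + 12) = -5*25 = -125)
1/(B + c) = 1/(-125 + 109) = 1/(-16) = -1/16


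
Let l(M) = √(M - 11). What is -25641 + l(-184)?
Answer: -25641 + I*√195 ≈ -25641.0 + 13.964*I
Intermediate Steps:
l(M) = √(-11 + M)
-25641 + l(-184) = -25641 + √(-11 - 184) = -25641 + √(-195) = -25641 + I*√195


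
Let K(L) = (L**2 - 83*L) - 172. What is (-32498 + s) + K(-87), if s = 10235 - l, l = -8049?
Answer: 404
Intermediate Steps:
K(L) = -172 + L**2 - 83*L
s = 18284 (s = 10235 - 1*(-8049) = 10235 + 8049 = 18284)
(-32498 + s) + K(-87) = (-32498 + 18284) + (-172 + (-87)**2 - 83*(-87)) = -14214 + (-172 + 7569 + 7221) = -14214 + 14618 = 404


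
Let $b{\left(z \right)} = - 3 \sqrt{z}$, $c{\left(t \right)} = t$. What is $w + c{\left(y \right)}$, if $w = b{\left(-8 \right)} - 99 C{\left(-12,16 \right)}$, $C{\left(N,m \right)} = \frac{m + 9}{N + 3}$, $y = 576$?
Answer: $851 - 6 i \sqrt{2} \approx 851.0 - 8.4853 i$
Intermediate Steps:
$C{\left(N,m \right)} = \frac{9 + m}{3 + N}$
$w = 275 - 6 i \sqrt{2}$ ($w = - 3 \sqrt{-8} - 99 \frac{9 + 16}{3 - 12} = - 3 \cdot 2 i \sqrt{2} - 99 \frac{1}{-9} \cdot 25 = - 6 i \sqrt{2} - 99 \left(\left(- \frac{1}{9}\right) 25\right) = - 6 i \sqrt{2} - -275 = - 6 i \sqrt{2} + 275 = 275 - 6 i \sqrt{2} \approx 275.0 - 8.4853 i$)
$w + c{\left(y \right)} = \left(275 - 6 i \sqrt{2}\right) + 576 = 851 - 6 i \sqrt{2}$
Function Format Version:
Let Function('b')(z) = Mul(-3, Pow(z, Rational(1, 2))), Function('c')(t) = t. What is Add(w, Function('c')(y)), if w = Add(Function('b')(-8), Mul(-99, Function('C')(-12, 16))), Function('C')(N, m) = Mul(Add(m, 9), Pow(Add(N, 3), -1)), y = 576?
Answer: Add(851, Mul(-6, I, Pow(2, Rational(1, 2)))) ≈ Add(851.00, Mul(-8.4853, I))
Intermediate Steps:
Function('C')(N, m) = Mul(Pow(Add(3, N), -1), Add(9, m)) (Function('C')(N, m) = Mul(Add(9, m), Pow(Add(3, N), -1)) = Mul(Pow(Add(3, N), -1), Add(9, m)))
w = Add(275, Mul(-6, I, Pow(2, Rational(1, 2)))) (w = Add(Mul(-3, Pow(-8, Rational(1, 2))), Mul(-99, Mul(Pow(Add(3, -12), -1), Add(9, 16)))) = Add(Mul(-3, Mul(2, I, Pow(2, Rational(1, 2)))), Mul(-99, Mul(Pow(-9, -1), 25))) = Add(Mul(-6, I, Pow(2, Rational(1, 2))), Mul(-99, Mul(Rational(-1, 9), 25))) = Add(Mul(-6, I, Pow(2, Rational(1, 2))), Mul(-99, Rational(-25, 9))) = Add(Mul(-6, I, Pow(2, Rational(1, 2))), 275) = Add(275, Mul(-6, I, Pow(2, Rational(1, 2)))) ≈ Add(275.00, Mul(-8.4853, I)))
Add(w, Function('c')(y)) = Add(Add(275, Mul(-6, I, Pow(2, Rational(1, 2)))), 576) = Add(851, Mul(-6, I, Pow(2, Rational(1, 2))))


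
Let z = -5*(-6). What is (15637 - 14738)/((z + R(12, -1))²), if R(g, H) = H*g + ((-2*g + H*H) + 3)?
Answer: 899/4 ≈ 224.75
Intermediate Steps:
R(g, H) = 3 + H² - 2*g + H*g (R(g, H) = H*g + ((-2*g + H²) + 3) = H*g + ((H² - 2*g) + 3) = H*g + (3 + H² - 2*g) = 3 + H² - 2*g + H*g)
z = 30
(15637 - 14738)/((z + R(12, -1))²) = (15637 - 14738)/((30 + (3 + (-1)² - 2*12 - 1*12))²) = 899/((30 + (3 + 1 - 24 - 12))²) = 899/((30 - 32)²) = 899/((-2)²) = 899/4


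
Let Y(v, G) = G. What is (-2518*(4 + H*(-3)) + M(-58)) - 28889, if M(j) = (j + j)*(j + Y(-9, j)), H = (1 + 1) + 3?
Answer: 12265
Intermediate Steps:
H = 5 (H = 2 + 3 = 5)
M(j) = 4*j² (M(j) = (j + j)*(j + j) = (2*j)*(2*j) = 4*j²)
(-2518*(4 + H*(-3)) + M(-58)) - 28889 = (-2518*(4 + 5*(-3)) + 4*(-58)²) - 28889 = (-2518*(4 - 15) + 4*3364) - 28889 = (-2518*(-11) + 13456) - 28889 = (27698 + 13456) - 28889 = 41154 - 28889 = 12265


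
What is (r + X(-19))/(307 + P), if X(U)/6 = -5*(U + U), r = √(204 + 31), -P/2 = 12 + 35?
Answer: 380/71 + √235/213 ≈ 5.4241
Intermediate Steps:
P = -94 (P = -2*(12 + 35) = -2*47 = -94)
r = √235 ≈ 15.330
X(U) = -60*U (X(U) = 6*(-5*(U + U)) = 6*(-10*U) = -60*U)
(r + X(-19))/(307 + P) = (√235 - 60*(-19))/(307 - 94) = (√235 + 1140)/213 = (1140 + √235)*(1/213) = 380/71 + √235/213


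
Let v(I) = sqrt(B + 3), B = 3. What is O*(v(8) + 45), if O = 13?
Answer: 585 + 13*sqrt(6) ≈ 616.84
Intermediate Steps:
v(I) = sqrt(6) (v(I) = sqrt(3 + 3) = sqrt(6))
O*(v(8) + 45) = 13*(sqrt(6) + 45) = 13*(45 + sqrt(6)) = 585 + 13*sqrt(6)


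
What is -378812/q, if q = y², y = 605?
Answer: -378812/366025 ≈ -1.0349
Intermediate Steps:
q = 366025 (q = 605² = 366025)
-378812/q = -378812/366025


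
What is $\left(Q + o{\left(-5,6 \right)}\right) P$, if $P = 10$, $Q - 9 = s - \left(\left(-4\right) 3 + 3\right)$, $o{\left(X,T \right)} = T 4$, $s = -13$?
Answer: $290$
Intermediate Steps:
$o{\left(X,T \right)} = 4 T$
$Q = 5$ ($Q = 9 - \left(16 - 12\right) = 9 - 4 = 5$)
$\left(Q + o{\left(-5,6 \right)}\right) P = \left(5 + 4 \cdot 6\right) 10 = \left(5 + 24\right) 10 = 29 \cdot 10 = 290$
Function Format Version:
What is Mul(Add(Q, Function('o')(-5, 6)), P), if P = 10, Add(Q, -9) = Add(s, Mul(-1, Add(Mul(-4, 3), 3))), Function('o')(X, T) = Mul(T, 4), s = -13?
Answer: 290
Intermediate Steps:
Function('o')(X, T) = Mul(4, T)
Q = 5 (Q = Add(9, Add(-13, Mul(-1, Add(Mul(-4, 3), 3)))) = Add(9, Add(-13, Mul(-1, Add(-12, 3)))) = Add(9, Add(-13, Mul(-1, -9))) = Add(9, Add(-13, 9)) = Add(9, -4) = 5)
Mul(Add(Q, Function('o')(-5, 6)), P) = Mul(Add(5, Mul(4, 6)), 10) = Mul(Add(5, 24), 10) = Mul(29, 10) = 290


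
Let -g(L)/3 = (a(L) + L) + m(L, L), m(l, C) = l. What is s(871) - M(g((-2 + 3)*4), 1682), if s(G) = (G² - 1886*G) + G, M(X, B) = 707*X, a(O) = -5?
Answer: -876831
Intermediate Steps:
g(L) = 15 - 6*L (g(L) = -3*((-5 + L) + L) = -3*(-5 + 2*L) = 15 - 6*L)
s(G) = G² - 1885*G
s(871) - M(g((-2 + 3)*4), 1682) = 871*(-1885 + 871) - 707*(15 - 6*(-2 + 3)*4) = 871*(-1014) - 707*(15 - 6*4) = -883194 - 707*(15 - 6*4) = -883194 - 707*(15 - 24) = -883194 - 707*(-9) = -883194 - 1*(-6363) = -883194 + 6363 = -876831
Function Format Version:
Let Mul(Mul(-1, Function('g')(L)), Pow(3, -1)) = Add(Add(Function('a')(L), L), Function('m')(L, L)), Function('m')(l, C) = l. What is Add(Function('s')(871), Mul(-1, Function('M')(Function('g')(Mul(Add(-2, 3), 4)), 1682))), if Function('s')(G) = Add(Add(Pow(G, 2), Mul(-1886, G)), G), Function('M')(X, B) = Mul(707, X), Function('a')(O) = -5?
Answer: -876831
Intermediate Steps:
Function('g')(L) = Add(15, Mul(-6, L)) (Function('g')(L) = Mul(-3, Add(Add(-5, L), L)) = Mul(-3, Add(-5, Mul(2, L))) = Add(15, Mul(-6, L)))
Function('s')(G) = Add(Pow(G, 2), Mul(-1885, G))
Add(Function('s')(871), Mul(-1, Function('M')(Function('g')(Mul(Add(-2, 3), 4)), 1682))) = Add(Mul(871, Add(-1885, 871)), Mul(-1, Mul(707, Add(15, Mul(-6, Mul(Add(-2, 3), 4)))))) = Add(Mul(871, -1014), Mul(-1, Mul(707, Add(15, Mul(-6, Mul(1, 4)))))) = Add(-883194, Mul(-1, Mul(707, Add(15, Mul(-6, 4))))) = Add(-883194, Mul(-1, Mul(707, Add(15, -24)))) = Add(-883194, Mul(-1, Mul(707, -9))) = Add(-883194, Mul(-1, -6363)) = Add(-883194, 6363) = -876831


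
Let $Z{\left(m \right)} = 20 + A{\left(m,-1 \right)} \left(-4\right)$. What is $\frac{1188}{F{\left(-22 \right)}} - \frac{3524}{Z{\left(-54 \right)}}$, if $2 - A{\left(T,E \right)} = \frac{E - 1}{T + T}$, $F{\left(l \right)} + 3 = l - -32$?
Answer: $- \frac{139374}{1141} \approx -122.15$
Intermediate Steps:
$F{\left(l \right)} = 29 + l$ ($F{\left(l \right)} = -3 + \left(l - -32\right) = -3 + \left(l + 32\right) = -3 + \left(32 + l\right) = 29 + l$)
$A{\left(T,E \right)} = 2 - \frac{-1 + E}{2 T}$ ($A{\left(T,E \right)} = 2 - \frac{E - 1}{T + T} = 2 - \frac{-1 + E}{2 T}$)
$Z{\left(m \right)} = 20 - \frac{2 \left(2 + 4 m\right)}{m}$ ($Z{\left(m \right)} = 20 + \frac{1 - -1 + 4 m}{2 m} \left(-4\right) = 20 + \frac{1 + 1 + 4 m}{2 m} \left(-4\right) = 20 + \frac{2 + 4 m}{2 m} \left(-4\right) = 20 - \frac{2 \left(2 + 4 m\right)}{m}$)
$\frac{1188}{F{\left(-22 \right)}} - \frac{3524}{Z{\left(-54 \right)}} = \frac{1188}{29 - 22} - \frac{3524}{12 - \frac{4}{-54}} = \frac{1188}{7} - \frac{3524}{12 - - \frac{2}{27}} = 1188 \cdot \frac{1}{7} - \frac{3524}{12 + \frac{2}{27}} = \frac{1188}{7} - \frac{3524}{\frac{326}{27}} = \frac{1188}{7} - \frac{47574}{163} = - \frac{139374}{1141}$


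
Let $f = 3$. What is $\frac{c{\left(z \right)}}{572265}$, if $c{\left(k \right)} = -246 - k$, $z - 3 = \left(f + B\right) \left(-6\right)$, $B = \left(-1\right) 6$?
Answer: $- \frac{89}{190755} \approx -0.00046657$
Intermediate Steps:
$B = -6$
$z = 21$ ($z = 3 + \left(3 - 6\right) \left(-6\right) = 3 - -18 = 3 + 18 = 21$)
$\frac{c{\left(z \right)}}{572265} = \frac{-246 - 21}{572265} = \left(-246 - 21\right) \frac{1}{572265} = \left(-267\right) \frac{1}{572265} = - \frac{89}{190755}$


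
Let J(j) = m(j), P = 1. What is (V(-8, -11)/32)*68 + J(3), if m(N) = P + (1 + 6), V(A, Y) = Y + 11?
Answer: 8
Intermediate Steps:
V(A, Y) = 11 + Y
m(N) = 8 (m(N) = 1 + (1 + 6) = 1 + 7 = 8)
J(j) = 8
(V(-8, -11)/32)*68 + J(3) = ((11 - 11)/32)*68 + 8 = (0*(1/32))*68 + 8 = 0*68 + 8 = 0 + 8 = 8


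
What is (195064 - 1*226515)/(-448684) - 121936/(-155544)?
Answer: 7450343321/8723763012 ≈ 0.85403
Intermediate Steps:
(195064 - 1*226515)/(-448684) - 121936/(-155544) = (195064 - 226515)*(-1/448684) - 121936*(-1/155544) = -31451*(-1/448684) + 15242/19443 = 31451/448684 + 15242/19443 = 7450343321/8723763012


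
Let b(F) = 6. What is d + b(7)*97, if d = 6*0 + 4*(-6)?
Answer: 558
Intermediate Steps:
d = -24 (d = 0 - 24 = -24)
d + b(7)*97 = -24 + 6*97 = -24 + 582 = 558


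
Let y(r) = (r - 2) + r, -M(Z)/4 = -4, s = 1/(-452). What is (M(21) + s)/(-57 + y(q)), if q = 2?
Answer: -7231/24860 ≈ -0.29087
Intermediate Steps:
s = -1/452 ≈ -0.0022124
M(Z) = 16 (M(Z) = -4*(-4) = 16)
y(r) = -2 + 2*r (y(r) = (-2 + r) + r = -2 + 2*r)
(M(21) + s)/(-57 + y(q)) = (16 - 1/452)/(-57 + (-2 + 2*2)) = 7231/(452*(-57 + (-2 + 4))) = 7231/(452*(-57 + 2)) = (7231/452)/(-55) = (7231/452)*(-1/55) = -7231/24860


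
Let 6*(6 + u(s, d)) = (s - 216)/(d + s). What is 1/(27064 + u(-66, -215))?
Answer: 281/7603345 ≈ 3.6957e-5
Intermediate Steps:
u(s, d) = -6 + (-216 + s)/(6*(d + s)) (u(s, d) = -6 + ((s - 216)/(d + s))/6 = -6 + ((-216 + s)/(d + s))/6 = -6 + (-216 + s)/(6*(d + s)))
1/(27064 + u(-66, -215)) = 1/(27064 + (-36 - 6*(-215) - 35/6*(-66))/(-215 - 66)) = 1/(27064 + (-36 + 1290 + 385)/(-281)) = 1/(27064 - 1/281*1639) = 1/(27064 - 1639/281) = 1/(7603345/281) = 281/7603345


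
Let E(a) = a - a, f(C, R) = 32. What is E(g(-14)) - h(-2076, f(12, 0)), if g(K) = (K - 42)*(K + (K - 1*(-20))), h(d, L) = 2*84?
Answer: -168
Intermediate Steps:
h(d, L) = 168
g(K) = (-42 + K)*(20 + 2*K) (g(K) = (-42 + K)*(K + (K + 20)) = (-42 + K)*(K + (20 + K)) = (-42 + K)*(20 + 2*K))
E(a) = 0
E(g(-14)) - h(-2076, f(12, 0)) = 0 - 1*168 = 0 - 168 = -168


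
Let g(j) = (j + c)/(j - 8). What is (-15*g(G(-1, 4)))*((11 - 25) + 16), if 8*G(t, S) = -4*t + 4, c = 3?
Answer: 120/7 ≈ 17.143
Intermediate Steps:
G(t, S) = ½ - t/2 (G(t, S) = (-4*t + 4)/8 = (4 - 4*t)/8 = ½ - t/2)
g(j) = (3 + j)/(-8 + j) (g(j) = (j + 3)/(j - 8) = (3 + j)/(-8 + j))
(-15*g(G(-1, 4)))*((11 - 25) + 16) = (-15*(3 + (½ - ½*(-1)))/(-8 + (½ - ½*(-1))))*((11 - 25) + 16) = (-15*(3 + (½ + ½))/(-8 + (½ + ½)))*(-14 + 16) = -15*(3 + 1)/(-8 + 1)*2 = -15*4/(-7)*2 = -(-15)*4/7*2 = -15*(-4/7)*2 = (60/7)*2 = 120/7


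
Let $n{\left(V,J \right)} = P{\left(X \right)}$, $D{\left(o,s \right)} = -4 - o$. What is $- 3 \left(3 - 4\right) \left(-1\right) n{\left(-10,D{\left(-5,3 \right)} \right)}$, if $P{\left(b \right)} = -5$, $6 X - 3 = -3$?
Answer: $15$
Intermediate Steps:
$X = 0$ ($X = \frac{1}{2} + \frac{1}{6} \left(-3\right) = \frac{1}{2} - \frac{1}{2} = 0$)
$n{\left(V,J \right)} = -5$
$- 3 \left(3 - 4\right) \left(-1\right) n{\left(-10,D{\left(-5,3 \right)} \right)} = - 3 \left(3 - 4\right) \left(-1\right) \left(-5\right) = - 3 \left(\left(-1\right) \left(-1\right)\right) \left(-5\right) = \left(-3\right) 1 \left(-5\right) = \left(-3\right) \left(-5\right) = 15$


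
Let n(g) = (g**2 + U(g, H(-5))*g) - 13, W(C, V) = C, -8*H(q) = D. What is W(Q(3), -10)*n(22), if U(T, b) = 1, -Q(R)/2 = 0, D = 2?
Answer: 0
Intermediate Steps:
H(q) = -1/4 (H(q) = -1/8*2 = -1/4)
Q(R) = 0 (Q(R) = -2*0 = 0)
n(g) = -13 + g + g**2 (n(g) = (g**2 + 1*g) - 13 = (g**2 + g) - 13 = (g + g**2) - 13 = -13 + g + g**2)
W(Q(3), -10)*n(22) = 0*(-13 + 22 + 22**2) = 0*(-13 + 22 + 484) = 0*493 = 0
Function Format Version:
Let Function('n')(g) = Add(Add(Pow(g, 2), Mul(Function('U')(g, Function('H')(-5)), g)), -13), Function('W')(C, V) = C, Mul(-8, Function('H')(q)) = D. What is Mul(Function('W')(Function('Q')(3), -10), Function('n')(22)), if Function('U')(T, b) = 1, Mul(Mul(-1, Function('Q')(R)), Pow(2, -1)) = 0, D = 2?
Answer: 0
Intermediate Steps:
Function('H')(q) = Rational(-1, 4) (Function('H')(q) = Mul(Rational(-1, 8), 2) = Rational(-1, 4))
Function('Q')(R) = 0 (Function('Q')(R) = Mul(-2, 0) = 0)
Function('n')(g) = Add(-13, g, Pow(g, 2)) (Function('n')(g) = Add(Add(Pow(g, 2), Mul(1, g)), -13) = Add(Add(Pow(g, 2), g), -13) = Add(Add(g, Pow(g, 2)), -13) = Add(-13, g, Pow(g, 2)))
Mul(Function('W')(Function('Q')(3), -10), Function('n')(22)) = Mul(0, Add(-13, 22, Pow(22, 2))) = Mul(0, Add(-13, 22, 484)) = Mul(0, 493) = 0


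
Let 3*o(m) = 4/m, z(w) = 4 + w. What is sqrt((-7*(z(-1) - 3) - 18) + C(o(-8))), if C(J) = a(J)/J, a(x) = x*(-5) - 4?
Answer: 1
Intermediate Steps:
o(m) = 4/(3*m) (o(m) = (4/m)/3 = 4/(3*m))
a(x) = -4 - 5*x (a(x) = -5*x - 4 = -4 - 5*x)
C(J) = (-4 - 5*J)/J
sqrt((-7*(z(-1) - 3) - 18) + C(o(-8))) = sqrt((-7*((4 - 1) - 3) - 18) + (-5 - 4/((4/3)/(-8)))) = sqrt((-7*(3 - 3) - 18) + (-5 - 4/((4/3)*(-1/8)))) = sqrt((-7*0 - 18) + (-5 - 4/(-1/6))) = sqrt((0 - 18) + (-5 - 4*(-6))) = sqrt(-18 + (-5 + 24)) = sqrt(-18 + 19) = sqrt(1) = 1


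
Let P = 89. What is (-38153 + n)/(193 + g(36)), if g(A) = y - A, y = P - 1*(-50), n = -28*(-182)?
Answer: -33057/296 ≈ -111.68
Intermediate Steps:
n = 5096
y = 139 (y = 89 - 1*(-50) = 89 + 50 = 139)
g(A) = 139 - A
(-38153 + n)/(193 + g(36)) = (-38153 + 5096)/(193 + (139 - 1*36)) = -33057/(193 + (139 - 36)) = -33057/(193 + 103) = -33057/296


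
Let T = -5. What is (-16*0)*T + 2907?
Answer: 2907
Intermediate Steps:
(-16*0)*T + 2907 = -16*0*(-5) + 2907 = 0*(-5) + 2907 = 0 + 2907 = 2907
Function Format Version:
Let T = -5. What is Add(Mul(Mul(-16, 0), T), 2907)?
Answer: 2907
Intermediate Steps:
Add(Mul(Mul(-16, 0), T), 2907) = Add(Mul(Mul(-16, 0), -5), 2907) = Add(Mul(0, -5), 2907) = Add(0, 2907) = 2907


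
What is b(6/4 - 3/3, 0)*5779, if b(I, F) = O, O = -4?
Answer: -23116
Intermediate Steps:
b(I, F) = -4
b(6/4 - 3/3, 0)*5779 = -4*5779 = -23116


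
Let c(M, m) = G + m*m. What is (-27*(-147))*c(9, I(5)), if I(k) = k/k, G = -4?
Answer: -11907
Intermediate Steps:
I(k) = 1
c(M, m) = -4 + m² (c(M, m) = -4 + m*m = -4 + m²)
(-27*(-147))*c(9, I(5)) = (-27*(-147))*(-4 + 1²) = 3969*(-4 + 1) = 3969*(-3) = -11907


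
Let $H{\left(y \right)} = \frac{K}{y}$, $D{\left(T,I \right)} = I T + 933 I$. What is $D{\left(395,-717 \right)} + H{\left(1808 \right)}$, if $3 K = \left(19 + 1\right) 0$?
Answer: $-952176$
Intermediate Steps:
$K = 0$ ($K = \frac{\left(19 + 1\right) 0}{3} = \frac{20 \cdot 0}{3} = \frac{1}{3} \cdot 0 = 0$)
$D{\left(T,I \right)} = 933 I + I T$
$H{\left(y \right)} = 0$ ($H{\left(y \right)} = \frac{0}{y} = 0$)
$D{\left(395,-717 \right)} + H{\left(1808 \right)} = - 717 \left(933 + 395\right) + 0 = \left(-717\right) 1328 + 0 = -952176 + 0 = -952176$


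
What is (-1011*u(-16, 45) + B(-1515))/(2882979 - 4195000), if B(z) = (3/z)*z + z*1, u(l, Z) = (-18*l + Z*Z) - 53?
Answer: 2286372/1312021 ≈ 1.7426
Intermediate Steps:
u(l, Z) = -53 + Z**2 - 18*l (u(l, Z) = (-18*l + Z**2) - 53 = (Z**2 - 18*l) - 53 = -53 + Z**2 - 18*l)
B(z) = 3 + z
(-1011*u(-16, 45) + B(-1515))/(2882979 - 4195000) = (-1011*(-53 + 45**2 - 18*(-16)) + (3 - 1515))/(2882979 - 4195000) = (-1011*(-53 + 2025 + 288) - 1512)/(-1312021) = (-1011*2260 - 1512)*(-1/1312021) = (-2284860 - 1512)*(-1/1312021) = -2286372*(-1/1312021) = 2286372/1312021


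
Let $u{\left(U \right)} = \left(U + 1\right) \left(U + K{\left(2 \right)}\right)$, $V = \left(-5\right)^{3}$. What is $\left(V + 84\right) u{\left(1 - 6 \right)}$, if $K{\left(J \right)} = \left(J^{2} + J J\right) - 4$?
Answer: $-164$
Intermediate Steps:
$K{\left(J \right)} = -4 + 2 J^{2}$ ($K{\left(J \right)} = \left(J^{2} + J^{2}\right) - 4 = 2 J^{2} - 4 = -4 + 2 J^{2}$)
$V = -125$
$u{\left(U \right)} = \left(1 + U\right) \left(4 + U\right)$ ($u{\left(U \right)} = \left(U + 1\right) \left(U - \left(4 - 2 \cdot 2^{2}\right)\right) = \left(1 + U\right) \left(U + \left(-4 + 2 \cdot 4\right)\right) = \left(1 + U\right) \left(U + \left(-4 + 8\right)\right) = \left(1 + U\right) \left(U + 4\right) = \left(1 + U\right) \left(4 + U\right)$)
$\left(V + 84\right) u{\left(1 - 6 \right)} = \left(-125 + 84\right) \left(4 + \left(1 - 6\right)^{2} + 5 \left(1 - 6\right)\right) = - 41 \left(4 + \left(1 - 6\right)^{2} + 5 \left(1 - 6\right)\right) = - 41 \left(4 + \left(-5\right)^{2} + 5 \left(-5\right)\right) = - 41 \left(4 + 25 - 25\right) = \left(-41\right) 4 = -164$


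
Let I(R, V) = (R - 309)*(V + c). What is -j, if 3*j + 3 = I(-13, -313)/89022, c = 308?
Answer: 132728/133533 ≈ 0.99397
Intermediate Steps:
I(R, V) = (-309 + R)*(308 + V) (I(R, V) = (R - 309)*(V + 308) = (-309 + R)*(308 + V))
j = -132728/133533 (j = -1 + ((-95172 - 309*(-313) + 308*(-13) - 13*(-313))/89022)/3 = -1 + ((-95172 + 96717 - 4004 + 4069)*(1/89022))/3 = -1 + (1610*(1/89022))/3 = -1 + (⅓)*(805/44511) = -1 + 805/133533 = -132728/133533 ≈ -0.99397)
-j = -1*(-132728/133533) = 132728/133533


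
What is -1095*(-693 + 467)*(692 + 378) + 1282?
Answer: 264794182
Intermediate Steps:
-1095*(-693 + 467)*(692 + 378) + 1282 = -(-247470)*1070 + 1282 = -1095*(-241820) + 1282 = 264792900 + 1282 = 264794182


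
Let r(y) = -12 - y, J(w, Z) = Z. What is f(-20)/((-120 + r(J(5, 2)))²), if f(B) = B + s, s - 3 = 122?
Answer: 105/17956 ≈ 0.0058476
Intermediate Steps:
s = 125 (s = 3 + 122 = 125)
f(B) = 125 + B (f(B) = B + 125 = 125 + B)
f(-20)/((-120 + r(J(5, 2)))²) = (125 - 20)/((-120 + (-12 - 1*2))²) = 105/((-120 + (-12 - 2))²) = 105/((-120 - 14)²) = 105/((-134)²) = 105/17956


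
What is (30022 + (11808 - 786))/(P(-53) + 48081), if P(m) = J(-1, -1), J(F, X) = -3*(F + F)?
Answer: 41044/48087 ≈ 0.85354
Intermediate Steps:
J(F, X) = -6*F
P(m) = 6 (P(m) = -6*(-1) = 6)
(30022 + (11808 - 786))/(P(-53) + 48081) = (30022 + (11808 - 786))/(6 + 48081) = (30022 + 11022)/48087 = 41044*(1/48087) = 41044/48087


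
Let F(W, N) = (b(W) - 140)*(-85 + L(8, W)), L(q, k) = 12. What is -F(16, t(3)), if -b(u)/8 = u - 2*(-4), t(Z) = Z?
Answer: -24236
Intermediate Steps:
b(u) = -64 - 8*u (b(u) = -8*(u - 2*(-4)) = -8*(u + 8) = -8*(8 + u) = -64 - 8*u)
F(W, N) = 14892 + 584*W (F(W, N) = ((-64 - 8*W) - 140)*(-85 + 12) = (-204 - 8*W)*(-73) = 14892 + 584*W)
-F(16, t(3)) = -(14892 + 584*16) = -(14892 + 9344) = -1*24236 = -24236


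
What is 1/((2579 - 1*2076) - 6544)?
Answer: -1/6041 ≈ -0.00016554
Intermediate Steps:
1/((2579 - 1*2076) - 6544) = 1/((2579 - 2076) - 6544) = 1/(503 - 6544) = 1/(-6041) = -1/6041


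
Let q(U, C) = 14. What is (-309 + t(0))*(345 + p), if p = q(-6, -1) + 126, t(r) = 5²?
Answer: -137740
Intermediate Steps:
t(r) = 25
p = 140 (p = 14 + 126 = 140)
(-309 + t(0))*(345 + p) = (-309 + 25)*(345 + 140) = -284*485 = -137740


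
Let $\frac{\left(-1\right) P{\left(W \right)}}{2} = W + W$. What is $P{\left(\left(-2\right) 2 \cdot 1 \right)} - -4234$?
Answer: $4250$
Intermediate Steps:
$P{\left(W \right)} = - 4 W$ ($P{\left(W \right)} = - 2 \left(W + W\right) = - 2 \cdot 2 W = - 4 W$)
$P{\left(\left(-2\right) 2 \cdot 1 \right)} - -4234 = - 4 \left(-2\right) 2 \cdot 1 - -4234 = - 4 \left(\left(-4\right) 1\right) + 4234 = \left(-4\right) \left(-4\right) + 4234 = 16 + 4234 = 4250$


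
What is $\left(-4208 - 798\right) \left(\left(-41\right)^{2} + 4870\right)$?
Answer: $-32794306$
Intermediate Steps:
$\left(-4208 - 798\right) \left(\left(-41\right)^{2} + 4870\right) = \left(-4208 - 798\right) \left(1681 + 4870\right) = \left(-5006\right) 6551 = -32794306$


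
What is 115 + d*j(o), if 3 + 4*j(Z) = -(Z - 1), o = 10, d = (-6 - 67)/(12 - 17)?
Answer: 356/5 ≈ 71.200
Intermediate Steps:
d = 73/5 (d = -73/(-5) = -73*(-1/5) = 73/5 ≈ 14.600)
j(Z) = -1/2 - Z/4 (j(Z) = -3/4 + (-(Z - 1))/4 = -3/4 + (-(-1 + Z))/4 = -3/4 + (1 - Z)/4 = -3/4 + (1/4 - Z/4) = -1/2 - Z/4)
115 + d*j(o) = 115 + 73*(-1/2 - 1/4*10)/5 = 115 + 73*(-1/2 - 5/2)/5 = 115 + (73/5)*(-3) = 115 - 219/5 = 356/5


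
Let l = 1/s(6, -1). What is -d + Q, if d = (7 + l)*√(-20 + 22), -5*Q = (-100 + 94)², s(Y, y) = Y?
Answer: -36/5 - 43*√2/6 ≈ -17.335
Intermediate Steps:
l = ⅙ (l = 1/6 = ⅙ ≈ 0.16667)
Q = -36/5 (Q = -(-100 + 94)²/5 = -⅕*(-6)² = -⅕*36 = -36/5 ≈ -7.2000)
d = 43*√2/6 (d = (7 + ⅙)*√(-20 + 22) = 43*√2/6 ≈ 10.135)
-d + Q = -43*√2/6 - 36/5 = -36/5 - 43*√2/6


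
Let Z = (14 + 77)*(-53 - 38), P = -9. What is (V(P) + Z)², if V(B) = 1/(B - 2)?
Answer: 8297752464/121 ≈ 6.8577e+7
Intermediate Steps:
V(B) = 1/(-2 + B)
Z = -8281 (Z = 91*(-91) = -8281)
(V(P) + Z)² = (1/(-2 - 9) - 8281)² = (1/(-11) - 8281)² = (-1/11 - 8281)² = (-91092/11)² = 8297752464/121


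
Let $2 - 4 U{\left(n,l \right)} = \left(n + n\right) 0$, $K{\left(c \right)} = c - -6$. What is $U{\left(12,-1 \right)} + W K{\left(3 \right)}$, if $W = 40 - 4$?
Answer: $\frac{649}{2} \approx 324.5$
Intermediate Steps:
$W = 36$ ($W = 40 - 4 = 36$)
$K{\left(c \right)} = 6 + c$ ($K{\left(c \right)} = c + 6 = 6 + c$)
$U{\left(n,l \right)} = \frac{1}{2}$ ($U{\left(n,l \right)} = \frac{1}{2} - \frac{\left(n + n\right) 0}{4} = \frac{1}{2} - \frac{2 n 0}{4} = \frac{1}{2} - 0 = \frac{1}{2} + 0 = \frac{1}{2}$)
$U{\left(12,-1 \right)} + W K{\left(3 \right)} = \frac{1}{2} + 36 \left(6 + 3\right) = \frac{1}{2} + 36 \cdot 9 = \frac{1}{2} + 324 = \frac{649}{2}$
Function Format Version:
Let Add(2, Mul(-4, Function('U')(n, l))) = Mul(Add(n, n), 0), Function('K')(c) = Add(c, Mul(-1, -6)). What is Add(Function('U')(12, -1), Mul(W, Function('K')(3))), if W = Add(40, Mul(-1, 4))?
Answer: Rational(649, 2) ≈ 324.50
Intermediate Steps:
W = 36 (W = Add(40, -4) = 36)
Function('K')(c) = Add(6, c) (Function('K')(c) = Add(c, 6) = Add(6, c))
Function('U')(n, l) = Rational(1, 2) (Function('U')(n, l) = Add(Rational(1, 2), Mul(Rational(-1, 4), Mul(Add(n, n), 0))) = Add(Rational(1, 2), Mul(Rational(-1, 4), Mul(Mul(2, n), 0))) = Add(Rational(1, 2), Mul(Rational(-1, 4), 0)) = Add(Rational(1, 2), 0) = Rational(1, 2))
Add(Function('U')(12, -1), Mul(W, Function('K')(3))) = Add(Rational(1, 2), Mul(36, Add(6, 3))) = Add(Rational(1, 2), Mul(36, 9)) = Add(Rational(1, 2), 324) = Rational(649, 2)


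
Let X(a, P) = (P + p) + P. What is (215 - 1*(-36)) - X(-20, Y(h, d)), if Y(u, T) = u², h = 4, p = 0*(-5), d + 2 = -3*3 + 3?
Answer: 219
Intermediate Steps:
d = -8 (d = -2 + (-3*3 + 3) = -2 + (-9 + 3) = -2 - 6 = -8)
p = 0
X(a, P) = 2*P (X(a, P) = (P + 0) + P = P + P = 2*P)
(215 - 1*(-36)) - X(-20, Y(h, d)) = (215 - 1*(-36)) - 2*4² = (215 + 36) - 2*16 = 251 - 1*32 = 251 - 32 = 219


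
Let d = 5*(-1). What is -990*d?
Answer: 4950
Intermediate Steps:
d = -5
-990*d = -990*(-5) = 4950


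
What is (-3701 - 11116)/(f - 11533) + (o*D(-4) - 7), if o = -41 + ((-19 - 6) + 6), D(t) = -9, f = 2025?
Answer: 5082581/9508 ≈ 534.56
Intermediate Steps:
o = -60 (o = -41 + (-25 + 6) = -41 - 19 = -60)
(-3701 - 11116)/(f - 11533) + (o*D(-4) - 7) = (-3701 - 11116)/(2025 - 11533) + (-60*(-9) - 7) = -14817/(-9508) + (540 - 7) = -14817*(-1/9508) + 533 = 14817/9508 + 533 = 5082581/9508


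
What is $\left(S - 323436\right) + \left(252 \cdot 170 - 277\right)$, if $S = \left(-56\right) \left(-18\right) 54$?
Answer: $-226441$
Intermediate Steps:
$S = 54432$ ($S = 1008 \cdot 54 = 54432$)
$\left(S - 323436\right) + \left(252 \cdot 170 - 277\right) = \left(54432 - 323436\right) + \left(252 \cdot 170 - 277\right) = -269004 + \left(42840 - 277\right) = -269004 + 42563 = -226441$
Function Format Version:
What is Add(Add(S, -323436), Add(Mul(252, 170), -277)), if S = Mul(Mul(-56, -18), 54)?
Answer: -226441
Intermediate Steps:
S = 54432 (S = Mul(1008, 54) = 54432)
Add(Add(S, -323436), Add(Mul(252, 170), -277)) = Add(Add(54432, -323436), Add(Mul(252, 170), -277)) = Add(-269004, Add(42840, -277)) = Add(-269004, 42563) = -226441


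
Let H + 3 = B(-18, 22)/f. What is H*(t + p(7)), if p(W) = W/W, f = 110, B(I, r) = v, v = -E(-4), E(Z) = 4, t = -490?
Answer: 81663/55 ≈ 1484.8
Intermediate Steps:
v = -4 (v = -1*4 = -4)
B(I, r) = -4
H = -167/55 (H = -3 - 4/110 = -3 - 4*1/110 = -3 - 2/55 = -167/55 ≈ -3.0364)
p(W) = 1
H*(t + p(7)) = -167*(-490 + 1)/55 = -167/55*(-489) = 81663/55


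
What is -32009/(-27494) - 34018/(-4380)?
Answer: 1841593/206205 ≈ 8.9309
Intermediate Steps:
-32009/(-27494) - 34018/(-4380) = -32009*(-1/27494) - 34018*(-1/4380) = 32009/27494 + 233/30 = 1841593/206205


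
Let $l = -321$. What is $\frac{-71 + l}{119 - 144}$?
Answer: $\frac{392}{25} \approx 15.68$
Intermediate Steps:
$\frac{-71 + l}{119 - 144} = \frac{-71 - 321}{119 - 144} = - \frac{392}{-25} = \left(-392\right) \left(- \frac{1}{25}\right) = \frac{392}{25}$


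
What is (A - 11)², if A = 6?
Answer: 25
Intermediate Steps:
(A - 11)² = (6 - 11)² = (-5)² = 25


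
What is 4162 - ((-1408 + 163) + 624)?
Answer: 4783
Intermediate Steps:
4162 - ((-1408 + 163) + 624) = 4162 - (-1245 + 624) = 4162 - 1*(-621) = 4162 + 621 = 4783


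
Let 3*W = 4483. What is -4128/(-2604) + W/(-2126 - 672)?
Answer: 1914725/1821498 ≈ 1.0512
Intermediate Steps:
W = 4483/3 (W = (⅓)*4483 = 4483/3 ≈ 1494.3)
-4128/(-2604) + W/(-2126 - 672) = -4128/(-2604) + 4483/(3*(-2126 - 672)) = -4128*(-1/2604) + (4483/3)/(-2798) = 344/217 + (4483/3)*(-1/2798) = 344/217 - 4483/8394 = 1914725/1821498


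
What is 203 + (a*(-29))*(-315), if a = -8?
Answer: -72877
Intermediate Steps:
203 + (a*(-29))*(-315) = 203 - 8*(-29)*(-315) = 203 + 232*(-315) = 203 - 73080 = -72877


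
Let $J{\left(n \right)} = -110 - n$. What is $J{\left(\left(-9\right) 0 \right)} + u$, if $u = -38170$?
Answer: $-38280$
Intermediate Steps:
$J{\left(\left(-9\right) 0 \right)} + u = \left(-110 - \left(-9\right) 0\right) - 38170 = \left(-110 - 0\right) - 38170 = \left(-110 + 0\right) - 38170 = -110 - 38170 = -38280$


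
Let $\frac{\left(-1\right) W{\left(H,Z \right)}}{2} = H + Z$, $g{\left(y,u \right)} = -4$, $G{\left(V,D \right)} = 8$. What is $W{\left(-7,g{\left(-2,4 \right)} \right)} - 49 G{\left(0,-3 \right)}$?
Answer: $-370$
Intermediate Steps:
$W{\left(H,Z \right)} = - 2 H - 2 Z$ ($W{\left(H,Z \right)} = - 2 \left(H + Z\right) = - 2 H - 2 Z$)
$W{\left(-7,g{\left(-2,4 \right)} \right)} - 49 G{\left(0,-3 \right)} = \left(\left(-2\right) \left(-7\right) - -8\right) - 392 = \left(14 + 8\right) - 392 = 22 - 392 = -370$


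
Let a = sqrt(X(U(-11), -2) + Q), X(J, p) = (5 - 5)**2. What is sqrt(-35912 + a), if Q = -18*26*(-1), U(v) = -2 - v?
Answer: sqrt(-35912 + 6*sqrt(13)) ≈ 189.45*I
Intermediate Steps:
X(J, p) = 0 (X(J, p) = 0**2 = 0)
Q = 468 (Q = -468*(-1) = 468)
a = 6*sqrt(13) (a = sqrt(0 + 468) = sqrt(468) = 6*sqrt(13) ≈ 21.633)
sqrt(-35912 + a) = sqrt(-35912 + 6*sqrt(13))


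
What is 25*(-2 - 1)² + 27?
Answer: 252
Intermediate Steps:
25*(-2 - 1)² + 27 = 25*(-3)² + 27 = 25*9 + 27 = 225 + 27 = 252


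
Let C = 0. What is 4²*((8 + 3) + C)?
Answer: 176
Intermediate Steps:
4²*((8 + 3) + C) = 4²*((8 + 3) + 0) = 16*(11 + 0) = 16*11 = 176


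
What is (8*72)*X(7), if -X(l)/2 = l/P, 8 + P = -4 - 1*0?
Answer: 672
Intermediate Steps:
P = -12 (P = -8 + (-4 - 1*0) = -8 + (-4 + 0) = -8 - 4 = -12)
X(l) = l/6 (X(l) = -2*l/(-12) = -2*l*(-1)/12 = -(-1)*l/6 = l/6)
(8*72)*X(7) = (8*72)*((⅙)*7) = 576*(7/6) = 672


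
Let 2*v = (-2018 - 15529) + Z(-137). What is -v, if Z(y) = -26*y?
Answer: 13985/2 ≈ 6992.5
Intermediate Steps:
v = -13985/2 (v = ((-2018 - 15529) - 26*(-137))/2 = (-17547 + 3562)/2 = (1/2)*(-13985) = -13985/2 ≈ -6992.5)
-v = -1*(-13985/2) = 13985/2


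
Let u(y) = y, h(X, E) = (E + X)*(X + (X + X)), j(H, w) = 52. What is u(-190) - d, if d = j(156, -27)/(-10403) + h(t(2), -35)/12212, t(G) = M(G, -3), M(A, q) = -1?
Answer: -6034590335/31760359 ≈ -190.00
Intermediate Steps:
t(G) = -1
h(X, E) = 3*X*(E + X) (h(X, E) = (E + X)*(X + 2*X) = (E + X)*(3*X) = 3*X*(E + X))
d = 122125/31760359 (d = 52/(-10403) + (3*(-1)*(-35 - 1))/12212 = 52*(-1/10403) + (3*(-1)*(-36))*(1/12212) = -52/10403 + 108*(1/12212) = -52/10403 + 27/3053 = 122125/31760359 ≈ 0.0038452)
u(-190) - d = -190 - 1*122125/31760359 = -190 - 122125/31760359 = -6034590335/31760359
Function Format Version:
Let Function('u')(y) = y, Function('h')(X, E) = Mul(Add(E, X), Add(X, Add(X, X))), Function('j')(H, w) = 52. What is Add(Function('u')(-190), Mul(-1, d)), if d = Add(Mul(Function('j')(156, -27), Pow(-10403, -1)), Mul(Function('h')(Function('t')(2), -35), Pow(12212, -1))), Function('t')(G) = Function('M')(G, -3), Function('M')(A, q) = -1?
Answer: Rational(-6034590335, 31760359) ≈ -190.00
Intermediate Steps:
Function('t')(G) = -1
Function('h')(X, E) = Mul(3, X, Add(E, X)) (Function('h')(X, E) = Mul(Add(E, X), Add(X, Mul(2, X))) = Mul(Add(E, X), Mul(3, X)) = Mul(3, X, Add(E, X)))
d = Rational(122125, 31760359) (d = Add(Mul(52, Pow(-10403, -1)), Mul(Mul(3, -1, Add(-35, -1)), Pow(12212, -1))) = Add(Mul(52, Rational(-1, 10403)), Mul(Mul(3, -1, -36), Rational(1, 12212))) = Add(Rational(-52, 10403), Mul(108, Rational(1, 12212))) = Add(Rational(-52, 10403), Rational(27, 3053)) = Rational(122125, 31760359) ≈ 0.0038452)
Add(Function('u')(-190), Mul(-1, d)) = Add(-190, Mul(-1, Rational(122125, 31760359))) = Add(-190, Rational(-122125, 31760359)) = Rational(-6034590335, 31760359)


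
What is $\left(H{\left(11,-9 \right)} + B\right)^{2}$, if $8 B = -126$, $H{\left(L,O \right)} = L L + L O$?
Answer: $\frac{625}{16} \approx 39.063$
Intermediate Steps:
$H{\left(L,O \right)} = L^{2} + L O$
$B = - \frac{63}{4}$ ($B = \frac{1}{8} \left(-126\right) = - \frac{63}{4} \approx -15.75$)
$\left(H{\left(11,-9 \right)} + B\right)^{2} = \left(11 \left(11 - 9\right) - \frac{63}{4}\right)^{2} = \left(11 \cdot 2 - \frac{63}{4}\right)^{2} = \left(22 - \frac{63}{4}\right)^{2} = \left(\frac{25}{4}\right)^{2} = \frac{625}{16}$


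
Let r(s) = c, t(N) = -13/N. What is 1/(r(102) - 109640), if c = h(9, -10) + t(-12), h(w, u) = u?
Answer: -12/1315787 ≈ -9.1200e-6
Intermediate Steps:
c = -107/12 (c = -10 - 13/(-12) = -10 - 13*(-1/12) = -10 + 13/12 = -107/12 ≈ -8.9167)
r(s) = -107/12
1/(r(102) - 109640) = 1/(-107/12 - 109640) = 1/(-1315787/12) = -12/1315787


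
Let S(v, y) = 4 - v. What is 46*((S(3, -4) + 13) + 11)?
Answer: 1150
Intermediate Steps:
46*((S(3, -4) + 13) + 11) = 46*(((4 - 1*3) + 13) + 11) = 46*(((4 - 3) + 13) + 11) = 46*((1 + 13) + 11) = 46*(14 + 11) = 46*25 = 1150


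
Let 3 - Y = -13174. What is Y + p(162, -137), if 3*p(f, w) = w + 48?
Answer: 39442/3 ≈ 13147.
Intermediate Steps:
p(f, w) = 16 + w/3 (p(f, w) = (w + 48)/3 = (48 + w)/3 = 16 + w/3)
Y = 13177 (Y = 3 - 1*(-13174) = 3 + 13174 = 13177)
Y + p(162, -137) = 13177 + (16 + (⅓)*(-137)) = 13177 + (16 - 137/3) = 13177 - 89/3 = 39442/3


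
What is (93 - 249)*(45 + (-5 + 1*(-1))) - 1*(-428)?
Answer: -5656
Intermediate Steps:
(93 - 249)*(45 + (-5 + 1*(-1))) - 1*(-428) = -156*(45 + (-5 - 1)) + 428 = -156*(45 - 6) + 428 = -156*39 + 428 = -6084 + 428 = -5656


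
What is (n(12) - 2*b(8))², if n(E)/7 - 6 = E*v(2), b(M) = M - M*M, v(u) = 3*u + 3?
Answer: 828100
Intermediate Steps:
v(u) = 3 + 3*u
b(M) = M - M²
n(E) = 42 + 63*E (n(E) = 42 + 7*(E*(3 + 3*2)) = 42 + 7*(E*(3 + 6)) = 42 + 7*(E*9) = 42 + 7*(9*E) = 42 + 63*E)
(n(12) - 2*b(8))² = ((42 + 63*12) - 16*(1 - 1*8))² = ((42 + 756) - 16*(1 - 8))² = (798 - 16*(-7))² = (798 - 2*(-56))² = (798 + 112)² = 910² = 828100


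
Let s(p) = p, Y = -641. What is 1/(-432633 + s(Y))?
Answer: -1/433274 ≈ -2.3080e-6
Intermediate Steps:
1/(-432633 + s(Y)) = 1/(-432633 - 641) = 1/(-433274) = -1/433274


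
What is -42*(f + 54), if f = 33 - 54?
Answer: -1386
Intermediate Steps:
f = -21
-42*(f + 54) = -42*(-21 + 54) = -42*33 = -1386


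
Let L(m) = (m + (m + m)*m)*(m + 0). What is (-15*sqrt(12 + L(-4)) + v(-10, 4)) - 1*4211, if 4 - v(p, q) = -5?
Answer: -4202 - 150*I ≈ -4202.0 - 150.0*I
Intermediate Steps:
v(p, q) = 9 (v(p, q) = 4 - 1*(-5) = 4 + 5 = 9)
L(m) = m*(m + 2*m**2) (L(m) = (m + (2*m)*m)*m = (m + 2*m**2)*m = m*(m + 2*m**2))
(-15*sqrt(12 + L(-4)) + v(-10, 4)) - 1*4211 = (-15*sqrt(12 + (-4)**2*(1 + 2*(-4))) + 9) - 1*4211 = (-15*sqrt(12 + 16*(1 - 8)) + 9) - 4211 = (-15*sqrt(12 + 16*(-7)) + 9) - 4211 = (-15*sqrt(12 - 112) + 9) - 4211 = (-150*I + 9) - 4211 = (9 - 150*I) - 4211 = -4202 - 150*I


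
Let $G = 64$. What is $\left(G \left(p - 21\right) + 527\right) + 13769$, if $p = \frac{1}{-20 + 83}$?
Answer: $\frac{816040}{63} \approx 12953.0$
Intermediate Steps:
$p = \frac{1}{63} \approx 0.015873$
$\left(G \left(p - 21\right) + 527\right) + 13769 = \left(64 \left(\frac{1}{63} - 21\right) + 527\right) + 13769 = \left(64 \left(- \frac{1322}{63}\right) + 527\right) + 13769 = \left(- \frac{84608}{63} + 527\right) + 13769 = - \frac{51407}{63} + 13769 = \frac{816040}{63}$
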